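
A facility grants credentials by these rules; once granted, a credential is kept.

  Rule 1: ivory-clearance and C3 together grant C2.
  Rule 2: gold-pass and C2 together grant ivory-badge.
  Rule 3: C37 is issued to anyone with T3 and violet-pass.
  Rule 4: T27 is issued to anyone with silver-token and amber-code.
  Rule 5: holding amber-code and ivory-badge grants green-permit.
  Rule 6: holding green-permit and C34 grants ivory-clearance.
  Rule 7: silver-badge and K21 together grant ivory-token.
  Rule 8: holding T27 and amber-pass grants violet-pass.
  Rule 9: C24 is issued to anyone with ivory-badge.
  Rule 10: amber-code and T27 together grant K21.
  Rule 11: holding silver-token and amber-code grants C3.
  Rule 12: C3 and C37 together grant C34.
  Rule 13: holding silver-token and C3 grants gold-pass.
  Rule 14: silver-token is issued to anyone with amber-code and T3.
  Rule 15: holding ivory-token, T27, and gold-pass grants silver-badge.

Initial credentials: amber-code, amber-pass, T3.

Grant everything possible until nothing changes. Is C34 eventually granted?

Yes

Holding amber-code and T3 grants silver-token (Rule 14).
Holding silver-token and amber-code grants C3 (Rule 11).
Holding silver-token and amber-code grants T27 (Rule 4).
Holding T27 and amber-pass grants violet-pass (Rule 8).
Holding T3 and violet-pass grants C37 (Rule 3).
Holding C3 and C37 grants C34 (Rule 12).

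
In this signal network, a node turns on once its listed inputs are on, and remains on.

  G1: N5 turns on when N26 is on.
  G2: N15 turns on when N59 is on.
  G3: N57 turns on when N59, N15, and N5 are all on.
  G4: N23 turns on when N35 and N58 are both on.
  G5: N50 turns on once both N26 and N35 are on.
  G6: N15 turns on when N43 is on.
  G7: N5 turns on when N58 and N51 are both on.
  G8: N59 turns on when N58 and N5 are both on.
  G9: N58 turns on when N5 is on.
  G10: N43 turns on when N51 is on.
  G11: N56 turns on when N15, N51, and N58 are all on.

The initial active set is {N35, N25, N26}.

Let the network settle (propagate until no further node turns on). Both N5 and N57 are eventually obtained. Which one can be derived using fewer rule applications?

N5

N5: G1: N26 on → N5 on. [1 rule application]
N57: N26 is on, so N5 turns on (G1). N5 is on, so N58 turns on (G9). N58 and N5 are on, so N59 turns on (G8). N59 is on, so N15 turns on (G2). N59, N15, and N5 are on, so N57 turns on (G3). [5 rule applications]
N5 needs fewer.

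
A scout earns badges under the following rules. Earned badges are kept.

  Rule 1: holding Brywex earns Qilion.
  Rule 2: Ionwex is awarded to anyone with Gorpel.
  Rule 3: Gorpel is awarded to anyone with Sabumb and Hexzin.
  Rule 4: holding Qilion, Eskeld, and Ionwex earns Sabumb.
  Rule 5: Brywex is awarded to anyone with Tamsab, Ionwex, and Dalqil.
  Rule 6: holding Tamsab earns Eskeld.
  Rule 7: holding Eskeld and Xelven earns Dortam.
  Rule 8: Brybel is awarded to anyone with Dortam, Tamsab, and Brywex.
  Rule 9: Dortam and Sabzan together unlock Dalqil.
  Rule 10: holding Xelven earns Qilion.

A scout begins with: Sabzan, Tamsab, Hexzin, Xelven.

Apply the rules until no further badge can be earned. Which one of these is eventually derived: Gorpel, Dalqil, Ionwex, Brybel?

Dalqil

With Tamsab, Eskeld is earned (Rule 6).
With Eskeld and Xelven, Dortam is earned (Rule 7).
With Dortam and Sabzan, Dalqil is earned (Rule 9).
Gorpel would need Sabumb and Hexzin (Rule 3), but Sabumb is never earned. Brybel would need Dortam, Tamsab, and Brywex (Rule 8), but Brywex is never earned. Ionwex would need Gorpel (Rule 2), but Gorpel is never earned.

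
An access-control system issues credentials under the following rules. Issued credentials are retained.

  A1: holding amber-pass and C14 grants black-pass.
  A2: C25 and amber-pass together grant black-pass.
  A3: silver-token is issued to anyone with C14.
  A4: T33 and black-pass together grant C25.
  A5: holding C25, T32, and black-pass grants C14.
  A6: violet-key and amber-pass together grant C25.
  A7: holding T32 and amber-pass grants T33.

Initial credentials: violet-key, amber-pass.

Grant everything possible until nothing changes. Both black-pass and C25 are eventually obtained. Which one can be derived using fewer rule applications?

C25: Holding violet-key and amber-pass grants C25 (A6). [1 rule application]
black-pass: Holding violet-key and amber-pass grants C25 (A6). Holding C25 and amber-pass grants black-pass (A2). [2 rule applications]
C25 needs fewer.

C25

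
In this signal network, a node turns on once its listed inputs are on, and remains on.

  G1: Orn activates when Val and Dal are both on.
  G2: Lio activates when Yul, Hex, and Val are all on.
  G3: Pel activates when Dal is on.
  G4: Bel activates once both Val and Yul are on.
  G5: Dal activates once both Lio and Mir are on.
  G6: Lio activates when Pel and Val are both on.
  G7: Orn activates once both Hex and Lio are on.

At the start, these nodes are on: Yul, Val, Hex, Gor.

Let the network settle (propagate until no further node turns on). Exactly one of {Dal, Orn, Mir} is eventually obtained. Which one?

Orn

G2: Yul, Hex, and Val on → Lio on.
G7: Hex and Lio on → Orn on.
Dal would need Lio and Mir (G5), but Mir never turns on. No rule produces Mir, and it is not given.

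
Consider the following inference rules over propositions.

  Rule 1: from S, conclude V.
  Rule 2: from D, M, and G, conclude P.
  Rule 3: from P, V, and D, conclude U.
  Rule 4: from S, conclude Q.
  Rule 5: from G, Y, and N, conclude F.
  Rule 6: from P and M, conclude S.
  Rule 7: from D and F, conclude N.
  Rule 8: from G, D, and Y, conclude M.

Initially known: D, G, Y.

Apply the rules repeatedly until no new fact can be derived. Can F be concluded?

F would need G, Y, and N (Rule 5), but N is never established.

No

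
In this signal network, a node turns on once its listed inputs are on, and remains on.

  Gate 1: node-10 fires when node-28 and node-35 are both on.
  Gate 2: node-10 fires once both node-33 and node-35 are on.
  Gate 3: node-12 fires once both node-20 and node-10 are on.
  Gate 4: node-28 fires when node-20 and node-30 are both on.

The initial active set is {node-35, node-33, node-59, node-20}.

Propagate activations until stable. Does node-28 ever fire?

No

node-28 would need node-20 and node-30 (Gate 4), but node-30 never turns on.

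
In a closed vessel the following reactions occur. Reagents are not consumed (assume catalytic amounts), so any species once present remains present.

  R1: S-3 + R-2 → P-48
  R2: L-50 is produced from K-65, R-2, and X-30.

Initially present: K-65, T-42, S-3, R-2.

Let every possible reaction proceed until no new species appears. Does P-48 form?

Yes

S-3 and R-2 present → P-48 forms (R1).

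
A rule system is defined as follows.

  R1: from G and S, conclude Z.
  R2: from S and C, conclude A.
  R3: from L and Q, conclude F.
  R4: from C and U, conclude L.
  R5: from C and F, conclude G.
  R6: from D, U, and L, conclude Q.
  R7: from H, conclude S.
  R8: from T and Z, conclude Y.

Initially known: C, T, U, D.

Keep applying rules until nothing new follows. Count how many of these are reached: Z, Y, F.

1

From C and U, R4 gives L.
From D, U, and L, R6 gives Q.
L and Q hold, so F follows (R3).
Z would need G and S (R1), but S is never established.
Y would need T and Z (R8), but Z is never established.
F: reached.
Reached: F — 1 of the 3.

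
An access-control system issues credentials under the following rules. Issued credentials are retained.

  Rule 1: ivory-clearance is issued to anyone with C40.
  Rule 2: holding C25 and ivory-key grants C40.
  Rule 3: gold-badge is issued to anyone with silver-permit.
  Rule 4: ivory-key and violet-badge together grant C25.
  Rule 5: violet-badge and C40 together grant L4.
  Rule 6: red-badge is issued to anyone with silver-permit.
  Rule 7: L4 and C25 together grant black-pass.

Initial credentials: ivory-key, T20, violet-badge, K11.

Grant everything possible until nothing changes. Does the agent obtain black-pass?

Holding ivory-key and violet-badge grants C25 (Rule 4).
Holding C25 and ivory-key grants C40 (Rule 2).
Holding violet-badge and C40 grants L4 (Rule 5).
Holding L4 and C25 grants black-pass (Rule 7).

Yes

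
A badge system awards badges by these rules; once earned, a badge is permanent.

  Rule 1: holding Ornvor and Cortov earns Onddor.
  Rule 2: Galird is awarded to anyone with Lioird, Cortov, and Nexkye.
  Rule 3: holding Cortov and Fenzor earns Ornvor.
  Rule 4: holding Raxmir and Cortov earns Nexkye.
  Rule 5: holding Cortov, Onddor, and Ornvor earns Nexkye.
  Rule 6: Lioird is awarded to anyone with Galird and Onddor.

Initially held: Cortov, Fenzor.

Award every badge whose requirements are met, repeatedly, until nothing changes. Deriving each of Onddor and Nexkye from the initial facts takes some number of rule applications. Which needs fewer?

Onddor

Onddor: With Cortov and Fenzor, Ornvor is earned (Rule 3). With Ornvor and Cortov, Onddor is earned (Rule 1). [2 rule applications]
Nexkye: With Cortov and Fenzor, Ornvor is earned (Rule 3). With Ornvor and Cortov, Onddor is earned (Rule 1). With Cortov, Onddor, and Ornvor, Nexkye is earned (Rule 5). [3 rule applications]
Onddor needs fewer.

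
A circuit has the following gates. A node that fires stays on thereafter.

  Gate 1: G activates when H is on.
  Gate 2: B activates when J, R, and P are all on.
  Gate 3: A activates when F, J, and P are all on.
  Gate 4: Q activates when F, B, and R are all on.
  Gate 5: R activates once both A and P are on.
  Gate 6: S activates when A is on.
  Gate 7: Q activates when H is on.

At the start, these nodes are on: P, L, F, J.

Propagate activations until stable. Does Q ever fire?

Yes

Gate 3: F, J, and P on → A on.
A and P are on, so R activates (Gate 5).
Gate 2: J, R, and P on → B on.
Gate 4: F, B, and R on → Q on.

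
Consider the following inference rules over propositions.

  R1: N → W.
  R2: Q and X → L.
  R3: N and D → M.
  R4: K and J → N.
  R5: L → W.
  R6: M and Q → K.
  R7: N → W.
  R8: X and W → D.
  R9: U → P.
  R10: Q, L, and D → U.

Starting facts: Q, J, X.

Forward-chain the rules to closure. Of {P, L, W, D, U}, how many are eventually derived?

Q and X hold, so L follows (R2).
From L, R5 gives W.
X and W hold, so D follows (R8).
Q, L, and D hold, so U follows (R10).
From U, R9 gives P.
P: reached.
L: reached.
W: reached.
D: reached.
U: reached.
All 5 are reached.

5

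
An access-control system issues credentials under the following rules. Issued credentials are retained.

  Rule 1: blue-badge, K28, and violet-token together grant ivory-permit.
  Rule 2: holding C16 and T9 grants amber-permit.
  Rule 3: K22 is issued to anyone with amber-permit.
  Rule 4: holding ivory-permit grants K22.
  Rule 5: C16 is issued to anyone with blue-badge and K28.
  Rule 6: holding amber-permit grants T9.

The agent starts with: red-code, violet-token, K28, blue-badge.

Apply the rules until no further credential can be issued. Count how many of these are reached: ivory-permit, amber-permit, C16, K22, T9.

Holding blue-badge, K28, and violet-token grants ivory-permit (Rule 1).
Holding blue-badge and K28 grants C16 (Rule 5).
Holding ivory-permit grants K22 (Rule 4).
ivory-permit: reached.
amber-permit would need C16 and T9 (Rule 2), but T9 is never granted.
C16: reached.
K22: reached.
T9 would need amber-permit (Rule 6), but amber-permit is never granted.
Reached: ivory-permit, C16, and K22 — 3 of the 5.

3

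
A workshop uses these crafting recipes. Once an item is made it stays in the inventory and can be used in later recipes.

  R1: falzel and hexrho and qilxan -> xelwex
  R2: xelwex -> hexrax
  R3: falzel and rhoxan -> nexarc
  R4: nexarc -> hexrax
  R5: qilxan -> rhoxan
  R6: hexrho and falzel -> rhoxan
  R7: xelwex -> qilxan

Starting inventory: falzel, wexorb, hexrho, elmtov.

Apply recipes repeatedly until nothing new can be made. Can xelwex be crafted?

xelwex would need falzel, hexrho, and qilxan (R1), but qilxan is never obtained.

No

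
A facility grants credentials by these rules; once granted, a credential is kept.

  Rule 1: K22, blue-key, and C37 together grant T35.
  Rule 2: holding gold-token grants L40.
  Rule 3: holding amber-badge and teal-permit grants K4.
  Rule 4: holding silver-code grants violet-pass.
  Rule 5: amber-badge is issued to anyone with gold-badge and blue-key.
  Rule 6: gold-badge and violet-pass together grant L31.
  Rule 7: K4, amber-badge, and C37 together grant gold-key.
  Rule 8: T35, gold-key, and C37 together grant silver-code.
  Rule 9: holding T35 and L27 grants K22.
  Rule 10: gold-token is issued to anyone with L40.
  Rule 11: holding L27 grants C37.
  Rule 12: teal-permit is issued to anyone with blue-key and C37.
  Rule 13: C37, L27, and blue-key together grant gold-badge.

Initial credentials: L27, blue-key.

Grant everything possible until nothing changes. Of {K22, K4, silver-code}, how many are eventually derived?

Holding L27 grants C37 (Rule 11).
Holding blue-key and C37 grants teal-permit (Rule 12).
Holding C37, L27, and blue-key grants gold-badge (Rule 13).
Holding gold-badge and blue-key grants amber-badge (Rule 5).
Holding amber-badge and teal-permit grants K4 (Rule 3).
K22 would need T35 and L27 (Rule 9), but T35 is never granted.
K4: reached.
silver-code would need T35, gold-key, and C37 (Rule 8), but T35 is never granted.
Reached: K4 — 1 of the 3.

1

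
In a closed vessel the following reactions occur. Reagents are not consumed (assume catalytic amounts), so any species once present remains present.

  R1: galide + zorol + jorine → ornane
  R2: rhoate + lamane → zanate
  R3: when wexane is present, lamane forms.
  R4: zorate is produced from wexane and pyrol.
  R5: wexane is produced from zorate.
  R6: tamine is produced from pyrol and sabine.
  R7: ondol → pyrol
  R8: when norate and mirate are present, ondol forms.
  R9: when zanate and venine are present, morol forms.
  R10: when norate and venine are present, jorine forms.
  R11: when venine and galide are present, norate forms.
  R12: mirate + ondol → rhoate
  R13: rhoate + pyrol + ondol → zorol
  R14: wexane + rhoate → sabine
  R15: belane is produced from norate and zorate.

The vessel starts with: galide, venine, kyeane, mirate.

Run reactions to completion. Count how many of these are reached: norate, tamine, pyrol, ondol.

venine and galide present → norate forms (R11).
norate and mirate present → ondol forms (R8).
ondol present → pyrol forms (R7).
norate: reached.
tamine would need pyrol and sabine (R6), but sabine never forms.
pyrol: reached.
ondol: reached.
Reached: norate, pyrol, and ondol — 3 of the 4.

3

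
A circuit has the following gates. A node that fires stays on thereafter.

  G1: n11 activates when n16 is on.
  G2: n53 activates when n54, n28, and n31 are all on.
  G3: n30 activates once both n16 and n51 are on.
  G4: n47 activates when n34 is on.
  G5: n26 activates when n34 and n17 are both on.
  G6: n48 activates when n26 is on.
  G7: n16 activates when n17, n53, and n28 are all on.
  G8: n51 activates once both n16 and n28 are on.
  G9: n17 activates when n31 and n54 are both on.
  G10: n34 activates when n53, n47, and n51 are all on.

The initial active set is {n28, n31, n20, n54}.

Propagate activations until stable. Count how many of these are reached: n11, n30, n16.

3

G2: n54, n28, and n31 on → n53 on.
n31 and n54 are on, so n17 activates (G9).
G7: n17, n53, and n28 on → n16 on.
n16 and n28 are on, so n51 activates (G8).
G1: n16 on → n11 on.
n16 and n51 are on, so n30 activates (G3).
n11: reached.
n30: reached.
n16: reached.
All 3 are reached.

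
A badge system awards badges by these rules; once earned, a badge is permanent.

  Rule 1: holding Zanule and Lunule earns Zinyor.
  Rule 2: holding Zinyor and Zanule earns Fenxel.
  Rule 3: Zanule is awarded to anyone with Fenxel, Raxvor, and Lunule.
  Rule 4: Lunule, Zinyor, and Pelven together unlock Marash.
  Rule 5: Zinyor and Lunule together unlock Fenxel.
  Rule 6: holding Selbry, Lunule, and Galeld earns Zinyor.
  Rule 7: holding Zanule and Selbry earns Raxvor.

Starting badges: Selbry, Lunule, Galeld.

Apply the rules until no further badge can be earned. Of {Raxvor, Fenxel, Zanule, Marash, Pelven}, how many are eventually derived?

With Selbry, Lunule, and Galeld, Zinyor is earned (Rule 6).
With Zinyor and Lunule, Fenxel is earned (Rule 5).
Raxvor would need Zanule and Selbry (Rule 7), but Zanule is never earned.
Fenxel: reached.
Zanule would need Fenxel, Raxvor, and Lunule (Rule 3), but Raxvor is never earned.
Marash would need Lunule, Zinyor, and Pelven (Rule 4), but Pelven is never earned.
No rule produces Pelven, and it is not given.
Reached: Fenxel — 1 of the 5.

1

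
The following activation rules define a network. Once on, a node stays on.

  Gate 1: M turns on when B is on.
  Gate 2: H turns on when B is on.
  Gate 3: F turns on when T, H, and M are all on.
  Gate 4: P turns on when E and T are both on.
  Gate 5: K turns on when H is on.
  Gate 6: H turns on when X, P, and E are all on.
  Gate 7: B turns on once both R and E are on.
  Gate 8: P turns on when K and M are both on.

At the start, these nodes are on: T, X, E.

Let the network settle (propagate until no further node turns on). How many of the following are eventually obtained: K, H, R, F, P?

Gate 4: E and T on → P on.
X, P, and E are on, so H turns on (Gate 6).
Gate 5: H on → K on.
K: reached.
H: reached.
No rule produces R, and it is not given.
F would need T, H, and M (Gate 3), but M never turns on.
P: reached.
Reached: K, H, and P — 3 of the 5.

3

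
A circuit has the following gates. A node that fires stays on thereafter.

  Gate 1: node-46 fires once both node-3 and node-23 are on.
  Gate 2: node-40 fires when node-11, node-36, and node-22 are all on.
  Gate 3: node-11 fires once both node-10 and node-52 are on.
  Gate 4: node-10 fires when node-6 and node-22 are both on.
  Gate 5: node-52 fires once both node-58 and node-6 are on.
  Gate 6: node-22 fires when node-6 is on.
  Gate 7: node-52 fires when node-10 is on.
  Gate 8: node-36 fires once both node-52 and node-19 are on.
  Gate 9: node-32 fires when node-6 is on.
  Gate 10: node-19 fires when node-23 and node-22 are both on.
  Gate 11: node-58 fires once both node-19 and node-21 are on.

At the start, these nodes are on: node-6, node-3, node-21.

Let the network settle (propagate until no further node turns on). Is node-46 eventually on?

No

node-46 would need node-3 and node-23 (Gate 1), but node-23 never turns on.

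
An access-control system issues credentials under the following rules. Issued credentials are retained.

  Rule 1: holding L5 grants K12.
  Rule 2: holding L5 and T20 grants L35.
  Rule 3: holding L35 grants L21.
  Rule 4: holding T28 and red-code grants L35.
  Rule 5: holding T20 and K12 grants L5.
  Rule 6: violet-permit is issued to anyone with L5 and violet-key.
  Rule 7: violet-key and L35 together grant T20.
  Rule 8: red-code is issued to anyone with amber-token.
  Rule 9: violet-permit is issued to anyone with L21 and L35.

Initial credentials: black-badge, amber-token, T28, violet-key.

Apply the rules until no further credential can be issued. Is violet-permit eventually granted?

Holding amber-token grants red-code (Rule 8).
Holding T28 and red-code grants L35 (Rule 4).
Holding L35 grants L21 (Rule 3).
Holding L21 and L35 grants violet-permit (Rule 9).

Yes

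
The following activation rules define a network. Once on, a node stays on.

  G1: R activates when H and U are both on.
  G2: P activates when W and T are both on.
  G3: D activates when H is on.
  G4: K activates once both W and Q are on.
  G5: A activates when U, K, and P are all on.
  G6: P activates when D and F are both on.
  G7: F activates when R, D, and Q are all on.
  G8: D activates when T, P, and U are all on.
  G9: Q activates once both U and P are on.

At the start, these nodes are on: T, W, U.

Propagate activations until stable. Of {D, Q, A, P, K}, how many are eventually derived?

G2: W and T on → P on.
U and P are on, so Q activates (G9).
T, P, and U are on, so D activates (G8).
W and Q are on, so K activates (G4).
U, K, and P are on, so A activates (G5).
D: reached.
Q: reached.
A: reached.
P: reached.
K: reached.
All 5 are reached.

5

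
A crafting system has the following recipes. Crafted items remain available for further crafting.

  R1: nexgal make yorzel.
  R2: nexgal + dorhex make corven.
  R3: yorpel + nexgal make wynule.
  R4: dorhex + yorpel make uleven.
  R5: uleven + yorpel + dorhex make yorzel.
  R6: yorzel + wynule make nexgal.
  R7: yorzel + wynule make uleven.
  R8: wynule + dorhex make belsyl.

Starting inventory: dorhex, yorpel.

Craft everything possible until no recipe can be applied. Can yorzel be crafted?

Using R4, dorhex and yorpel make uleven.
Using R5, uleven, yorpel, and dorhex make yorzel.

Yes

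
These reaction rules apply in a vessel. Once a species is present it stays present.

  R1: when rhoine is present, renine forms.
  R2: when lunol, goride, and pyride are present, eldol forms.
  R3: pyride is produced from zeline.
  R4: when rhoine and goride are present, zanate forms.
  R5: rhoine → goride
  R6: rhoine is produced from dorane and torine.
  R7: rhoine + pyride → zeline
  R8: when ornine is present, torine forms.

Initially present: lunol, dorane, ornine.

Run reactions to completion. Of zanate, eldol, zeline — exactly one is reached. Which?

ornine present → torine forms (R8).
dorane and torine present → rhoine forms (R6).
rhoine present → goride forms (R5).
rhoine and goride present → zanate forms (R4).
eldol would need lunol, goride, and pyride (R2), but pyride never forms. zeline would need rhoine and pyride (R7), but pyride never forms.

zanate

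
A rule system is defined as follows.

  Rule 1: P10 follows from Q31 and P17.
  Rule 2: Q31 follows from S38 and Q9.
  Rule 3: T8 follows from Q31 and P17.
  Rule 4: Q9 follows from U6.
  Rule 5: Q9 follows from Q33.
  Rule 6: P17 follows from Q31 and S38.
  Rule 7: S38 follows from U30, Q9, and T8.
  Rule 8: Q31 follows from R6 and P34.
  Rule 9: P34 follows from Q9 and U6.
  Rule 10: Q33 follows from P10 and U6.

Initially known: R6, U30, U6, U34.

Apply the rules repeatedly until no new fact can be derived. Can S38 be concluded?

No

S38 would need U30, Q9, and T8 (Rule 7), but T8 is never established.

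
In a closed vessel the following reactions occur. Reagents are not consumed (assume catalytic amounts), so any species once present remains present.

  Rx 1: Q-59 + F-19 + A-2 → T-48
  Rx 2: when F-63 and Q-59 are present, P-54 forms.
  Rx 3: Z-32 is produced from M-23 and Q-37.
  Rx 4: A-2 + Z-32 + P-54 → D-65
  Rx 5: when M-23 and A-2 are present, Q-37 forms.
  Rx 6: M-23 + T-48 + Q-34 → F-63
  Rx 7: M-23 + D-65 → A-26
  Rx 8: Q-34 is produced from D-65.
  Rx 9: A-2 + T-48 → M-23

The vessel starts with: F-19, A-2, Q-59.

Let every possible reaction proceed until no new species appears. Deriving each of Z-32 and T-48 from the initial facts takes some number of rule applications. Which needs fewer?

T-48: Q-59, F-19, and A-2 present → T-48 forms (Rx 1). [1 rule application]
Z-32: Q-59, F-19, and A-2 present → T-48 forms (Rx 1). A-2 and T-48 present → M-23 forms (Rx 9). M-23 and A-2 present → Q-37 forms (Rx 5). M-23 and Q-37 present → Z-32 forms (Rx 3). [4 rule applications]
T-48 needs fewer.

T-48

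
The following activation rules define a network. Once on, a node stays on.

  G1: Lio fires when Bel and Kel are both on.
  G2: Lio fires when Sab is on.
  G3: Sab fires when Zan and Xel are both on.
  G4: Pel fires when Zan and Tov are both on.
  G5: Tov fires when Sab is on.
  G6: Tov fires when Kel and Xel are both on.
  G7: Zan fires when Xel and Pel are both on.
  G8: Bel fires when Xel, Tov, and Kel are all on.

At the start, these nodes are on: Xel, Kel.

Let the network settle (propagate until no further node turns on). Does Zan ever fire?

No

Zan would need Xel and Pel (G7), but Pel never turns on.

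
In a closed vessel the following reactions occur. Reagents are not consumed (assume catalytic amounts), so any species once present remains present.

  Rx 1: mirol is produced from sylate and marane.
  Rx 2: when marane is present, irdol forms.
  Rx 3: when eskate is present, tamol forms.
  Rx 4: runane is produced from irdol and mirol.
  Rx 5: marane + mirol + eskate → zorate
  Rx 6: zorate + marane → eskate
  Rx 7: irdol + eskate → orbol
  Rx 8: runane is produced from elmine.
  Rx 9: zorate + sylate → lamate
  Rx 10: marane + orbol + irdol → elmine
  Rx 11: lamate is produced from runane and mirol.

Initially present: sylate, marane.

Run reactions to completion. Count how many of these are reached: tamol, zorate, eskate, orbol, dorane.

0

tamol would need eskate (Rx 3), but eskate never forms.
zorate would need marane, mirol, and eskate (Rx 5), but eskate never forms.
eskate would need zorate and marane (Rx 6), but zorate never forms.
orbol would need irdol and eskate (Rx 7), but eskate never forms.
No rule produces dorane, and it is not given.
None of the 5 are reached.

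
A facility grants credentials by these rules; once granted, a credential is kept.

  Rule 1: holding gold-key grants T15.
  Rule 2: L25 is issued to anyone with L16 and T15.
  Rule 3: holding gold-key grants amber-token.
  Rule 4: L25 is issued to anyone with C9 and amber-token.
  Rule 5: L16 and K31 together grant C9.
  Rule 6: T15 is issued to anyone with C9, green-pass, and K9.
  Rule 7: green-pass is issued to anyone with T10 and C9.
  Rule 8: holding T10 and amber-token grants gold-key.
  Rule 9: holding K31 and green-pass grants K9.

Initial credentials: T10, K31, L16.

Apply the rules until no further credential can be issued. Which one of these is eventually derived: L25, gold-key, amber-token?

L25

Holding L16 and K31 grants C9 (Rule 5).
Holding T10 and C9 grants green-pass (Rule 7).
Holding K31 and green-pass grants K9 (Rule 9).
Holding C9, green-pass, and K9 grants T15 (Rule 6).
Holding L16 and T15 grants L25 (Rule 2).
amber-token would need gold-key (Rule 3), but gold-key is never granted. gold-key would need T10 and amber-token (Rule 8), but amber-token is never granted.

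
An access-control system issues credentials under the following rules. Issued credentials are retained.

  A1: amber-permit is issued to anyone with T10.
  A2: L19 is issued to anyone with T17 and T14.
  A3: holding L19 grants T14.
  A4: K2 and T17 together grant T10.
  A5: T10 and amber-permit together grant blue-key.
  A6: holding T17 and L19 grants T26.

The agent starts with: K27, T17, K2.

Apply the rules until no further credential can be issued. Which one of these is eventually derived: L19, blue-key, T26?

Holding K2 and T17 grants T10 (A4).
Holding T10 grants amber-permit (A1).
Holding T10 and amber-permit grants blue-key (A5).
L19 would need T17 and T14 (A2), but T14 is never granted. T26 would need T17 and L19 (A6), but L19 is never granted.

blue-key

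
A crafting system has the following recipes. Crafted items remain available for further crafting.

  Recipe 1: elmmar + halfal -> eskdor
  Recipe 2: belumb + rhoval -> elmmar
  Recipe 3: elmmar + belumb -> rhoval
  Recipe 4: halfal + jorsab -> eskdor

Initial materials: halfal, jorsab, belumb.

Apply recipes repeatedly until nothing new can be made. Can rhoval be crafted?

No

rhoval would need elmmar and belumb (Recipe 3), but elmmar is never obtained.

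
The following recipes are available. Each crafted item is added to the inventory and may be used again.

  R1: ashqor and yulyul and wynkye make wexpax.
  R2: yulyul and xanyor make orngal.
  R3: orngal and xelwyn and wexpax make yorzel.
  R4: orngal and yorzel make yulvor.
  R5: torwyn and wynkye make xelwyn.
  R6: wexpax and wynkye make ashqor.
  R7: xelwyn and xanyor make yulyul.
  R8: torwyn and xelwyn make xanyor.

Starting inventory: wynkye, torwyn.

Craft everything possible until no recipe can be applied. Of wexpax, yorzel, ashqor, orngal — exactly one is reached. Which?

orngal

torwyn and wynkye → xelwyn (R5).
Using R8, torwyn and xelwyn make xanyor.
Using R7, xelwyn and xanyor make yulyul.
yulyul and xanyor → orngal (R2).
wexpax would need ashqor, yulyul, and wynkye (R1), but ashqor is never obtained. yorzel would need orngal, xelwyn, and wexpax (R3), but wexpax is never obtained. ashqor would need wexpax and wynkye (R6), but wexpax is never obtained.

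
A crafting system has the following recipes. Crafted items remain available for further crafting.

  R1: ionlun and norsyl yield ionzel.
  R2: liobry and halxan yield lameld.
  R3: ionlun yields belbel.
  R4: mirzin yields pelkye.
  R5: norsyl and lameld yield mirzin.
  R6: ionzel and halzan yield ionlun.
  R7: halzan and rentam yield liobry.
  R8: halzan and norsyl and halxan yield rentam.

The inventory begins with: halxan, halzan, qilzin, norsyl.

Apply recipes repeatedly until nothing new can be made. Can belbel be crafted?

No

belbel would need ionlun (R3), but ionlun is never obtained.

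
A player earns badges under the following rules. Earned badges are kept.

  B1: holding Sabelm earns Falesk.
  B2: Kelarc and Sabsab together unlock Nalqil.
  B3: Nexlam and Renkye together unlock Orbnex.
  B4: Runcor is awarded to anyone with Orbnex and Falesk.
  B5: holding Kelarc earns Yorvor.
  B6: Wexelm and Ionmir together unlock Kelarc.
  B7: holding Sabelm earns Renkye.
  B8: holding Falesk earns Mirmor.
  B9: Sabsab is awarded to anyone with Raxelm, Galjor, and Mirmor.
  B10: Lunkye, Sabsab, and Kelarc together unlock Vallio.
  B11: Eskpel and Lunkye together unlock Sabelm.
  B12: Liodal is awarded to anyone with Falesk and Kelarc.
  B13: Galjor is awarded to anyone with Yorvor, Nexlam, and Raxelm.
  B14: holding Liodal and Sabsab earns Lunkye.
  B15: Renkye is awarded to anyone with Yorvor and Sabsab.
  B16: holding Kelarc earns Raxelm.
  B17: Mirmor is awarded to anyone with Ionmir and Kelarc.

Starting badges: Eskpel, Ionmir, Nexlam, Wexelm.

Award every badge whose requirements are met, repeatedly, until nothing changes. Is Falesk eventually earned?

Falesk would need Sabelm (B1), but Sabelm is never earned.

No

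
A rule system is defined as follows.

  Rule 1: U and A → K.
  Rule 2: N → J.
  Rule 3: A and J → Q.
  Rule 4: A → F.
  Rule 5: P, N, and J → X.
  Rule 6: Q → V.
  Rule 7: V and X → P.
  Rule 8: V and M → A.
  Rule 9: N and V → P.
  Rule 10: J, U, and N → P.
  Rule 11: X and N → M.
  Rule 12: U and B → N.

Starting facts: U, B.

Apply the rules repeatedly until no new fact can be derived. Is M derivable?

Yes

From U and B, Rule 12 gives N.
From N, Rule 2 gives J.
From J, U, and N, Rule 10 gives P.
P, N, and J hold, so X follows (Rule 5).
From X and N, Rule 11 gives M.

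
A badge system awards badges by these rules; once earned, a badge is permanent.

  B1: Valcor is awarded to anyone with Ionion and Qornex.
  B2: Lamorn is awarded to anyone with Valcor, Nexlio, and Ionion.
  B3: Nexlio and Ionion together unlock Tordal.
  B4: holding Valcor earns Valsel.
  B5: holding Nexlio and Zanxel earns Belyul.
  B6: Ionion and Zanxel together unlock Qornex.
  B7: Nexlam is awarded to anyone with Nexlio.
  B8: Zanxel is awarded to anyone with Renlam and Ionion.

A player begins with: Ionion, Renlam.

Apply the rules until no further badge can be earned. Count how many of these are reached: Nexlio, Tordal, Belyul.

0

No rule produces Nexlio, and it is not given.
Tordal would need Nexlio and Ionion (B3), but Nexlio is never earned.
Belyul would need Nexlio and Zanxel (B5), but Nexlio is never earned.
None of the 3 are reached.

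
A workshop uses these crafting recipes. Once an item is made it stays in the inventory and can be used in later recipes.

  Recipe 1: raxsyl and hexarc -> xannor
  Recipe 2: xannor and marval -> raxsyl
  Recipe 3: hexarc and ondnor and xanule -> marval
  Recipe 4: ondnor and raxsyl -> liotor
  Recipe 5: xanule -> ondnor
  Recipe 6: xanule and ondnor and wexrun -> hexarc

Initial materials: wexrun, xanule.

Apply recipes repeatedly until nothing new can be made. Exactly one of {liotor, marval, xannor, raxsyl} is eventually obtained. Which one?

marval

Using Recipe 5, xanule makes ondnor.
Using Recipe 6, xanule, ondnor, and wexrun make hexarc.
Using Recipe 3, hexarc, ondnor, and xanule make marval.
xannor would need raxsyl and hexarc (Recipe 1), but raxsyl is never obtained. liotor would need ondnor and raxsyl (Recipe 4), but raxsyl is never obtained. raxsyl would need xannor and marval (Recipe 2), but xannor is never obtained.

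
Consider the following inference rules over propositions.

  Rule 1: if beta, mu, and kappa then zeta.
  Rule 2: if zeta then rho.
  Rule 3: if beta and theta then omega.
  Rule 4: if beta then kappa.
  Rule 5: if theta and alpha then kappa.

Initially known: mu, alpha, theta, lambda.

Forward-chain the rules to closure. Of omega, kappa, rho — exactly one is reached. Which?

theta and alpha hold, so kappa follows (Rule 5).
rho would need zeta (Rule 2), but zeta is never established. omega would need beta and theta (Rule 3), but beta is never established.

kappa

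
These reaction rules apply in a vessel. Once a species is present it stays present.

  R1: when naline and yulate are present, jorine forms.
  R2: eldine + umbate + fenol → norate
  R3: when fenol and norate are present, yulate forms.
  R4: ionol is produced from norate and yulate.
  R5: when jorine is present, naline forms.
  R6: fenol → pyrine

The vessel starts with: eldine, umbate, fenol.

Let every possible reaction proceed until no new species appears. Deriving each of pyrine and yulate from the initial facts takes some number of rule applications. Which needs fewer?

pyrine

pyrine: fenol present → pyrine forms (R6). [1 rule application]
yulate: eldine, umbate, and fenol present → norate forms (R2). fenol and norate present → yulate forms (R3). [2 rule applications]
pyrine needs fewer.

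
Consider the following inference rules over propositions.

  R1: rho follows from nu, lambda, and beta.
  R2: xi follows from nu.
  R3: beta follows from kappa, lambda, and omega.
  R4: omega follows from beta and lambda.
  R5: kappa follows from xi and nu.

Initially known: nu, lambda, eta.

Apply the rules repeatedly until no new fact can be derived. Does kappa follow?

nu holds, so xi follows (R2).
From xi and nu, R5 gives kappa.

Yes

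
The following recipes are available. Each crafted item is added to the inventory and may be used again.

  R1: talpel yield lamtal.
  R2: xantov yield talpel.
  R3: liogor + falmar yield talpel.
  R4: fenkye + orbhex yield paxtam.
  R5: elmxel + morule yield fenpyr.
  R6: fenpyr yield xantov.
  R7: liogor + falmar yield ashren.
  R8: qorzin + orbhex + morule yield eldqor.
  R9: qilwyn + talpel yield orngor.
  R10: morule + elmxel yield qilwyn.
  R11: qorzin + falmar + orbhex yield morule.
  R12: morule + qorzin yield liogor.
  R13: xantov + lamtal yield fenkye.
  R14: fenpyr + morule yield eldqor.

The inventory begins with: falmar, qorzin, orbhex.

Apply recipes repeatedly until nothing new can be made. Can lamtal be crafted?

Using R11, qorzin, falmar, and orbhex make morule.
morule + qorzin → liogor (R12).
Using R3, liogor and falmar make talpel.
Using R1, talpel makes lamtal.

Yes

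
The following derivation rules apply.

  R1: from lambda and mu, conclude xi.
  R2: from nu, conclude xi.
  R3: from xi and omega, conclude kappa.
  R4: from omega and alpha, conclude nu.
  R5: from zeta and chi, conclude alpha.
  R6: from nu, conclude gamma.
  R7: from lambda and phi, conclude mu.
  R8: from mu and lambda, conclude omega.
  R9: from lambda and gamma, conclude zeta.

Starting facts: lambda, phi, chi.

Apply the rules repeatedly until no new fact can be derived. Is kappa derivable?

From lambda and phi, R7 gives mu.
lambda and mu hold, so xi follows (R1).
From mu and lambda, R8 gives omega.
From xi and omega, R3 gives kappa.

Yes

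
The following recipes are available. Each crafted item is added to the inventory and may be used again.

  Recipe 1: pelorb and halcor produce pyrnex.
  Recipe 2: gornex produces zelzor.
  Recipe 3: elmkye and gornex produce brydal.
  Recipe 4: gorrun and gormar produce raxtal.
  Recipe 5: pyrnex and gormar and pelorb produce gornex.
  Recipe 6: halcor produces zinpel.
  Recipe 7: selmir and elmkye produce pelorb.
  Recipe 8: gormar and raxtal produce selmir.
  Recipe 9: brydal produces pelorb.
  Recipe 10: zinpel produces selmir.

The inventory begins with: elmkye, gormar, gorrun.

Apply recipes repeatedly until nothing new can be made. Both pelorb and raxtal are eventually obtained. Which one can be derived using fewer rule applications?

raxtal: Using Recipe 4, gorrun and gormar make raxtal. [1 rule application]
pelorb: Using Recipe 4, gorrun and gormar make raxtal. Using Recipe 8, gormar and raxtal make selmir. Using Recipe 7, selmir and elmkye make pelorb. [3 rule applications]
raxtal needs fewer.

raxtal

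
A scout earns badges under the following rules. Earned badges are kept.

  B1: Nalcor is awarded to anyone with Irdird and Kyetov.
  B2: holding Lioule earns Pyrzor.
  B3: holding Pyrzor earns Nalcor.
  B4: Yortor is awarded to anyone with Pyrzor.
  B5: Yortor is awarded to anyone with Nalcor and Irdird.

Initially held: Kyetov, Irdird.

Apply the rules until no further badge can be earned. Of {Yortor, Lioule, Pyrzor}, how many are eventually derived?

With Irdird and Kyetov, Nalcor is earned (B1).
With Nalcor and Irdird, Yortor is earned (B5).
Yortor: reached.
No rule produces Lioule, and it is not given.
Pyrzor would need Lioule (B2), but Lioule is never earned.
Reached: Yortor — 1 of the 3.

1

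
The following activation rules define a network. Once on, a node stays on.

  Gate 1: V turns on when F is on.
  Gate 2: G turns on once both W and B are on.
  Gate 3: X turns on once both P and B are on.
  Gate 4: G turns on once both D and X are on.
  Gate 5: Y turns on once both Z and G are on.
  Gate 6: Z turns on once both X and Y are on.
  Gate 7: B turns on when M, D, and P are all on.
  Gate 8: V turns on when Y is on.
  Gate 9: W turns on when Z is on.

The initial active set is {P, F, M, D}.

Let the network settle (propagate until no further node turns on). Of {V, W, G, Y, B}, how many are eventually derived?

F is on, so V turns on (Gate 1).
Gate 7: M, D, and P on → B on.
Gate 3: P and B on → X on.
D and X are on, so G turns on (Gate 4).
V: reached.
W would need Z (Gate 9), but Z never turns on.
G: reached.
Y would need Z and G (Gate 5), but Z never turns on.
B: reached.
Reached: V, G, and B — 3 of the 5.

3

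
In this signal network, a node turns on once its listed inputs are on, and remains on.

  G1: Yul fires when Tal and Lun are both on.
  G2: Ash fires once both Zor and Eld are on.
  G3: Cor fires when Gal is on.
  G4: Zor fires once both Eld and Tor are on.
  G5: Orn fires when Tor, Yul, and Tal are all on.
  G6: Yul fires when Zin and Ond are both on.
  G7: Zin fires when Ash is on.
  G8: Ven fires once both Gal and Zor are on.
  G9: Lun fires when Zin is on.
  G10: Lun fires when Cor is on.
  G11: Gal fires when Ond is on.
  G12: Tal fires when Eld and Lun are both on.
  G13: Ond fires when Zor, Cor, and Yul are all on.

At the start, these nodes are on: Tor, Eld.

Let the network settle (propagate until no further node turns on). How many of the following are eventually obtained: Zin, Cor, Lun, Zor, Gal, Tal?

4

Eld and Tor are on, so Zor fires (G4).
Zor and Eld are on, so Ash fires (G2).
G7: Ash on → Zin on.
G9: Zin on → Lun on.
G12: Eld and Lun on → Tal on.
Zin: reached.
Cor would need Gal (G3), but Gal never turns on.
Lun: reached.
Zor: reached.
Gal would need Ond (G11), but Ond never turns on.
Tal: reached.
Reached: Zin, Lun, Zor, and Tal — 4 of the 6.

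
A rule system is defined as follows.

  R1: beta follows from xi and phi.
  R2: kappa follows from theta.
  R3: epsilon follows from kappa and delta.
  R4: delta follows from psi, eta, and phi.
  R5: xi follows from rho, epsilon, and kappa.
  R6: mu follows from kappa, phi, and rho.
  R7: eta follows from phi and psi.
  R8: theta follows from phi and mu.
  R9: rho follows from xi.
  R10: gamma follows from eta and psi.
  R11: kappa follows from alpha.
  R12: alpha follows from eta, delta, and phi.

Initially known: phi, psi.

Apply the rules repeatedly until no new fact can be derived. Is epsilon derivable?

phi and psi hold, so eta follows (R7).
psi, eta, and phi hold, so delta follows (R4).
From eta, delta, and phi, R12 gives alpha.
From alpha, R11 gives kappa.
From kappa and delta, R3 gives epsilon.

Yes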